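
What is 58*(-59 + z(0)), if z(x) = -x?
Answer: -3422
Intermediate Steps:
58*(-59 + z(0)) = 58*(-59 - 1*0) = 58*(-59 + 0) = 58*(-59) = -3422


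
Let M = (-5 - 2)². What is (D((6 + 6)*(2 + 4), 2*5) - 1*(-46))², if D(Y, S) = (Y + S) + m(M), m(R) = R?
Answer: 31329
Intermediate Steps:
M = 49 (M = (-7)² = 49)
D(Y, S) = 49 + S + Y (D(Y, S) = (Y + S) + 49 = (S + Y) + 49 = 49 + S + Y)
(D((6 + 6)*(2 + 4), 2*5) - 1*(-46))² = ((49 + 2*5 + (6 + 6)*(2 + 4)) - 1*(-46))² = ((49 + 10 + 12*6) + 46)² = ((49 + 10 + 72) + 46)² = (131 + 46)² = 177² = 31329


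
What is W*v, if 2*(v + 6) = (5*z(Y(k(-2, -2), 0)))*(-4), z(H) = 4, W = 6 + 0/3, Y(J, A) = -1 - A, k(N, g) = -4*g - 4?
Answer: -276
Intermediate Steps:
k(N, g) = -4 - 4*g
W = 6 (W = 6 + (⅓)*0 = 6 + 0 = 6)
v = -46 (v = -6 + ((5*4)*(-4))/2 = -6 + (20*(-4))/2 = -6 + (½)*(-80) = -6 - 40 = -46)
W*v = 6*(-46) = -276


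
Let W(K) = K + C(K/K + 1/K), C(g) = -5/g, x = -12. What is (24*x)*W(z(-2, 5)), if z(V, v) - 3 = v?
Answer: -1024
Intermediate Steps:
z(V, v) = 3 + v
W(K) = K - 5/(1 + 1/K) (W(K) = K - 5/(K/K + 1/K) = K - 5/(1 + 1/K))
(24*x)*W(z(-2, 5)) = (24*(-12))*((3 + 5)*(-4 + (3 + 5))/(1 + (3 + 5))) = -2304*(-4 + 8)/(1 + 8) = -2304*4/9 = -288*32/9 = -1024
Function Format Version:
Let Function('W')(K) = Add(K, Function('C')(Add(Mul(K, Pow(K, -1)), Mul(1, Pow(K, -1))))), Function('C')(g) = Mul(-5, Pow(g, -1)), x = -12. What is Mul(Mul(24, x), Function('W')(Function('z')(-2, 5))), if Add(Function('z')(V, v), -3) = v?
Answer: -1024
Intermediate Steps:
Function('z')(V, v) = Add(3, v)
Function('W')(K) = Add(K, Mul(-5, Pow(Add(1, Pow(K, -1)), -1))) (Function('W')(K) = Add(K, Mul(-5, Pow(Add(Mul(K, Pow(K, -1)), Mul(1, Pow(K, -1))), -1))) = Add(K, Mul(-5, Pow(Add(1, Pow(K, -1)), -1))))
Mul(Mul(24, x), Function('W')(Function('z')(-2, 5))) = Mul(Mul(24, -12), Mul(Add(3, 5), Pow(Add(1, Add(3, 5)), -1), Add(-4, Add(3, 5)))) = Mul(-288, Mul(8, Pow(Add(1, 8), -1), Add(-4, 8))) = Mul(-288, Mul(8, Pow(9, -1), 4)) = Mul(-288, Mul(8, Rational(1, 9), 4)) = Mul(-288, Rational(32, 9)) = -1024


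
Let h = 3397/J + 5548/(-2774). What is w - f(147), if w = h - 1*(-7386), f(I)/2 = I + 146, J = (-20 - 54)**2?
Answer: 37229245/5476 ≈ 6798.6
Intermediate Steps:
J = 5476 (J = (-74)**2 = 5476)
f(I) = 292 + 2*I (f(I) = 2*(I + 146) = 2*(146 + I) = 292 + 2*I)
h = -7555/5476 (h = 3397/5476 + 5548/(-2774) = 3397*(1/5476) + 5548*(-1/2774) = 3397/5476 - 2 = -7555/5476 ≈ -1.3797)
w = 40438181/5476 (w = -7555/5476 - 1*(-7386) = -7555/5476 + 7386 = 40438181/5476 ≈ 7384.6)
w - f(147) = 40438181/5476 - (292 + 2*147) = 40438181/5476 - (292 + 294) = 40438181/5476 - 1*586 = 40438181/5476 - 586 = 37229245/5476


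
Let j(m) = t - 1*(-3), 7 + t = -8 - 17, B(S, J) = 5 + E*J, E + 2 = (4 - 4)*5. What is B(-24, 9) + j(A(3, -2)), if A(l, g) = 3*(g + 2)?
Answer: -42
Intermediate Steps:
E = -2 (E = -2 + (4 - 4)*5 = -2 + 0*5 = -2 + 0 = -2)
B(S, J) = 5 - 2*J
t = -32 (t = -7 + (-8 - 17) = -7 - 25 = -32)
A(l, g) = 6 + 3*g (A(l, g) = 3*(2 + g) = 6 + 3*g)
j(m) = -29 (j(m) = -32 - 1*(-3) = -32 + 3 = -29)
B(-24, 9) + j(A(3, -2)) = (5 - 2*9) - 29 = (5 - 18) - 29 = -13 - 29 = -42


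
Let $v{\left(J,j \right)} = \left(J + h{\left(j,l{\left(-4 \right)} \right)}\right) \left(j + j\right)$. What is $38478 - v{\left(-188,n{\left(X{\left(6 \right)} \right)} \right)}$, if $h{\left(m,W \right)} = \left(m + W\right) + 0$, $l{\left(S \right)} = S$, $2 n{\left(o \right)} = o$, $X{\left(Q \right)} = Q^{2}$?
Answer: $44742$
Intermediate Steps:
$n{\left(o \right)} = \frac{o}{2}$
$h{\left(m,W \right)} = W + m$ ($h{\left(m,W \right)} = \left(W + m\right) + 0 = W + m$)
$v{\left(J,j \right)} = 2 j \left(-4 + J + j\right)$ ($v{\left(J,j \right)} = \left(J + \left(-4 + j\right)\right) \left(j + j\right) = \left(-4 + J + j\right) 2 j = 2 j \left(-4 + J + j\right)$)
$38478 - v{\left(-188,n{\left(X{\left(6 \right)} \right)} \right)} = 38478 - 2 \frac{6^{2}}{2} \left(-4 - 188 + \frac{6^{2}}{2}\right) = 38478 - 2 \cdot \frac{1}{2} \cdot 36 \left(-4 - 188 + \frac{1}{2} \cdot 36\right) = 38478 - 2 \cdot 18 \left(-4 - 188 + 18\right) = 38478 - 2 \cdot 18 \left(-174\right) = 38478 - -6264 = 38478 + 6264 = 44742$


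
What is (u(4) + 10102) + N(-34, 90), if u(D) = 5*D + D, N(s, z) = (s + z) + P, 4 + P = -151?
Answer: 10027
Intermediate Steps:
P = -155 (P = -4 - 151 = -155)
N(s, z) = -155 + s + z (N(s, z) = (s + z) - 155 = -155 + s + z)
u(D) = 6*D
(u(4) + 10102) + N(-34, 90) = (6*4 + 10102) + (-155 - 34 + 90) = (24 + 10102) - 99 = 10126 - 99 = 10027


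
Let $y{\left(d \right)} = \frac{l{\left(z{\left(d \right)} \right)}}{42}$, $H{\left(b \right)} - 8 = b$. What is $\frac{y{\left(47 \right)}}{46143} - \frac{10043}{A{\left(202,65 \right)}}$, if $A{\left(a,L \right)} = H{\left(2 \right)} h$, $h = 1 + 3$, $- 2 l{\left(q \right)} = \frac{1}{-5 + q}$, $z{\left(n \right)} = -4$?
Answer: $- \frac{87585274151}{348841080} \approx -251.07$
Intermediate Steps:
$H{\left(b \right)} = 8 + b$
$l{\left(q \right)} = - \frac{1}{2 \left(-5 + q\right)}$
$h = 4$
$y{\left(d \right)} = \frac{1}{756}$ ($y{\left(d \right)} = \frac{\left(-1\right) \frac{1}{-10 + 2 \left(-4\right)}}{42} = - \frac{1}{-10 - 8} \cdot \frac{1}{42} = - \frac{1}{-18} \cdot \frac{1}{42} = \left(-1\right) \left(- \frac{1}{18}\right) \frac{1}{42} = \frac{1}{18} \cdot \frac{1}{42} = \frac{1}{756}$)
$A{\left(a,L \right)} = 40$ ($A{\left(a,L \right)} = \left(8 + 2\right) 4 = 10 \cdot 4 = 40$)
$\frac{y{\left(47 \right)}}{46143} - \frac{10043}{A{\left(202,65 \right)}} = \frac{1}{756 \cdot 46143} - \frac{10043}{40} = \frac{1}{756} \cdot \frac{1}{46143} - \frac{10043}{40} = \frac{1}{34884108} - \frac{10043}{40} = - \frac{87585274151}{348841080}$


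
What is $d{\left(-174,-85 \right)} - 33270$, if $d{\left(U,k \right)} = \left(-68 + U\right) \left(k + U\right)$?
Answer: $29408$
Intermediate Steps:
$d{\left(U,k \right)} = \left(-68 + U\right) \left(U + k\right)$
$d{\left(-174,-85 \right)} - 33270 = \left(\left(-174\right)^{2} - -11832 - -5780 - -14790\right) - 33270 = \left(30276 + 11832 + 5780 + 14790\right) - 33270 = 62678 - 33270 = 29408$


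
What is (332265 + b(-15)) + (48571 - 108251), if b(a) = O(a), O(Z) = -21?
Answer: 272564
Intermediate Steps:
b(a) = -21
(332265 + b(-15)) + (48571 - 108251) = (332265 - 21) + (48571 - 108251) = 332244 - 59680 = 272564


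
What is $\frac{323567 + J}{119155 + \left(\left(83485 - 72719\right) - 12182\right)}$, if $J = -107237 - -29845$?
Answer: $\frac{246175}{117739} \approx 2.0909$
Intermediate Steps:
$J = -77392$ ($J = -107237 + 29845 = -77392$)
$\frac{323567 + J}{119155 + \left(\left(83485 - 72719\right) - 12182\right)} = \frac{323567 - 77392}{119155 + \left(\left(83485 - 72719\right) - 12182\right)} = \frac{246175}{119155 + \left(10766 - 12182\right)} = \frac{246175}{119155 - 1416} = \frac{246175}{117739}$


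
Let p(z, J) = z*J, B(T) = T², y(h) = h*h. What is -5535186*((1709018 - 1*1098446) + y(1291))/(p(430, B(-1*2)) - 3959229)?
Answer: 12605018924058/3957509 ≈ 3.1851e+6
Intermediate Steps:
y(h) = h²
p(z, J) = J*z
-5535186*((1709018 - 1*1098446) + y(1291))/(p(430, B(-1*2)) - 3959229) = -5535186*((1709018 - 1*1098446) + 1291²)/((-1*2)²*430 - 3959229) = -5535186*((1709018 - 1098446) + 1666681)/((-2)²*430 - 3959229) = -5535186*(610572 + 1666681)/(4*430 - 3959229) = -5535186*2277253/(1720 - 3959229) = -5535186/((-3957509*1/2277253)) = -5535186/(-3957509/2277253) = -5535186*(-2277253/3957509) = 12605018924058/3957509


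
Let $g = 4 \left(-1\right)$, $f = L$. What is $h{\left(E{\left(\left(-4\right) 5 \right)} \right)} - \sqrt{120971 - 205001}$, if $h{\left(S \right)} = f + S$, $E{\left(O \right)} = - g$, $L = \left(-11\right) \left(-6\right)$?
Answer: $70 - i \sqrt{84030} \approx 70.0 - 289.88 i$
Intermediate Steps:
$L = 66$
$f = 66$
$g = -4$
$E{\left(O \right)} = 4$ ($E{\left(O \right)} = \left(-1\right) \left(-4\right) = 4$)
$h{\left(S \right)} = 66 + S$
$h{\left(E{\left(\left(-4\right) 5 \right)} \right)} - \sqrt{120971 - 205001} = \left(66 + 4\right) - \sqrt{120971 - 205001} = 70 - \sqrt{-84030} = 70 - i \sqrt{84030}$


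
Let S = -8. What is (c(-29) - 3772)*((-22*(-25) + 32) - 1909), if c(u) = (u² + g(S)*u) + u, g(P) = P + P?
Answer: 3312192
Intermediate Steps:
g(P) = 2*P
c(u) = u² - 15*u (c(u) = (u² + (2*(-8))*u) + u = (u² - 16*u) + u = u² - 15*u)
(c(-29) - 3772)*((-22*(-25) + 32) - 1909) = (-29*(-15 - 29) - 3772)*((-22*(-25) + 32) - 1909) = (-29*(-44) - 3772)*((550 + 32) - 1909) = (1276 - 3772)*(582 - 1909) = -2496*(-1327) = 3312192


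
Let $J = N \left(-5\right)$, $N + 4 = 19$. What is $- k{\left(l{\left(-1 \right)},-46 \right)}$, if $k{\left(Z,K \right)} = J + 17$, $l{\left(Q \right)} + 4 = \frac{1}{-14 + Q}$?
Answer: $58$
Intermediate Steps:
$N = 15$ ($N = -4 + 19 = 15$)
$J = -75$ ($J = 15 \left(-5\right) = -75$)
$l{\left(Q \right)} = -4 + \frac{1}{-14 + Q}$
$k{\left(Z,K \right)} = -58$ ($k{\left(Z,K \right)} = -75 + 17 = -58$)
$- k{\left(l{\left(-1 \right)},-46 \right)} = \left(-1\right) \left(-58\right) = 58$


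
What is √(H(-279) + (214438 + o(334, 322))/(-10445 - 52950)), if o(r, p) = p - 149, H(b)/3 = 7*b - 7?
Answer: I*√23644890291345/63395 ≈ 76.703*I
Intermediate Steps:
H(b) = -21 + 21*b (H(b) = 3*(7*b - 7) = 3*(-7 + 7*b) = -21 + 21*b)
o(r, p) = -149 + p
√(H(-279) + (214438 + o(334, 322))/(-10445 - 52950)) = √((-21 + 21*(-279)) + (214438 + (-149 + 322))/(-10445 - 52950)) = √((-21 - 5859) + (214438 + 173)/(-63395)) = √(-5880 + 214611*(-1/63395)) = √(-5880 - 214611/63395) = √(-372977211/63395) = I*√23644890291345/63395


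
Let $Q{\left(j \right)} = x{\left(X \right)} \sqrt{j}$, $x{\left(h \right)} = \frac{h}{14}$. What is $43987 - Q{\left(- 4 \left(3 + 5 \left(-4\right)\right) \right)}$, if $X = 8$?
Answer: $43987 - \frac{8 \sqrt{17}}{7} \approx 43982.0$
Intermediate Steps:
$x{\left(h \right)} = \frac{h}{14}$ ($x{\left(h \right)} = h \frac{1}{14} = \frac{h}{14}$)
$Q{\left(j \right)} = \frac{4 \sqrt{j}}{7}$ ($Q{\left(j \right)} = \frac{1}{14} \cdot 8 \sqrt{j} = \frac{4 \sqrt{j}}{7}$)
$43987 - Q{\left(- 4 \left(3 + 5 \left(-4\right)\right) \right)} = 43987 - \frac{4 \sqrt{- 4 \left(3 + 5 \left(-4\right)\right)}}{7} = 43987 - \frac{4 \sqrt{- 4 \left(3 - 20\right)}}{7} = 43987 - \frac{4 \sqrt{\left(-4\right) \left(-17\right)}}{7} = 43987 - \frac{4 \sqrt{68}}{7} = 43987 - \frac{4 \cdot 2 \sqrt{17}}{7} = 43987 - \frac{8 \sqrt{17}}{7}$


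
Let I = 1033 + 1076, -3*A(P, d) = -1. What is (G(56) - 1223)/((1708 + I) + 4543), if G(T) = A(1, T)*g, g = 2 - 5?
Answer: -153/1045 ≈ -0.14641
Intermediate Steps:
A(P, d) = 1/3 (A(P, d) = -1/3*(-1) = 1/3)
g = -3
I = 2109
G(T) = -1 (G(T) = (1/3)*(-3) = -1)
(G(56) - 1223)/((1708 + I) + 4543) = (-1 - 1223)/((1708 + 2109) + 4543) = -1224/(3817 + 4543) = -1224/8360 = -1224*1/8360 = -153/1045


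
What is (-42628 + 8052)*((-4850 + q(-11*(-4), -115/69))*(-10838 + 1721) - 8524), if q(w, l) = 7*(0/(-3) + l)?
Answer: -1532245501616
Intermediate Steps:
q(w, l) = 7*l (q(w, l) = 7*(0*(-⅓) + l) = 7*(0 + l) = 7*l)
(-42628 + 8052)*((-4850 + q(-11*(-4), -115/69))*(-10838 + 1721) - 8524) = (-42628 + 8052)*((-4850 + 7*(-115/69))*(-10838 + 1721) - 8524) = -34576*((-4850 + 7*(-115*1/69))*(-9117) - 8524) = -34576*((-4850 + 7*(-5/3))*(-9117) - 8524) = -34576*((-4850 - 35/3)*(-9117) - 8524) = -34576*(-14585/3*(-9117) - 8524) = -34576*(44323815 - 8524) = -34576*44315291 = -1532245501616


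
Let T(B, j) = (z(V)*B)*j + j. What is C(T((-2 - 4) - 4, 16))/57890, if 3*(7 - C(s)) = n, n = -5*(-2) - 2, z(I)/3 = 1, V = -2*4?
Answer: 13/173670 ≈ 7.4855e-5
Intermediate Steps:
V = -8
z(I) = 3 (z(I) = 3*1 = 3)
n = 8 (n = 10 - 2 = 8)
T(B, j) = j + 3*B*j (T(B, j) = (3*B)*j + j = 3*B*j + j = j + 3*B*j)
C(s) = 13/3 (C(s) = 7 - ⅓*8 = 7 - 8/3 = 13/3)
C(T((-2 - 4) - 4, 16))/57890 = (13/3)/57890 = (13/3)*(1/57890) = 13/173670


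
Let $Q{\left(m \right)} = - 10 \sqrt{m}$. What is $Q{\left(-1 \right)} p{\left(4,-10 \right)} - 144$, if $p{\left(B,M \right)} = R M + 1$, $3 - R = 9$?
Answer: $-144 - 610 i \approx -144.0 - 610.0 i$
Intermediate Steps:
$R = -6$ ($R = 3 - 9 = -6$)
$p{\left(B,M \right)} = 1 - 6 M$ ($p{\left(B,M \right)} = - 6 M + 1 = 1 - 6 M$)
$Q{\left(-1 \right)} p{\left(4,-10 \right)} - 144 = - 10 \sqrt{-1} \left(1 - -60\right) - 144 = - 10 i \left(1 + 60\right) - 144 = - 10 i 61 - 144 = - 610 i - 144 = -144 - 610 i$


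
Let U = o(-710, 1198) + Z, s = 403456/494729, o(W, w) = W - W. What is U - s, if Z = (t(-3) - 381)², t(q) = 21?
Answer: 64116474944/494729 ≈ 1.2960e+5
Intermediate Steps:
o(W, w) = 0
Z = 129600 (Z = (21 - 381)² = (-360)² = 129600)
s = 403456/494729 (s = 403456*(1/494729) = 403456/494729 ≈ 0.81551)
U = 129600 (U = 0 + 129600 = 129600)
U - s = 129600 - 1*403456/494729 = 129600 - 403456/494729 = 64116474944/494729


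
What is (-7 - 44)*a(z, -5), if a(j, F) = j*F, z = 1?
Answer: 255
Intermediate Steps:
a(j, F) = F*j
(-7 - 44)*a(z, -5) = (-7 - 44)*(-5*1) = -51*(-5) = 255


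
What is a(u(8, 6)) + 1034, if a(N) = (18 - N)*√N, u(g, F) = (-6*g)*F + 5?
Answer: 1034 + 301*I*√283 ≈ 1034.0 + 5063.6*I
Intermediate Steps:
u(g, F) = 5 - 6*F*g (u(g, F) = -6*F*g + 5 = 5 - 6*F*g)
a(N) = √N*(18 - N)
a(u(8, 6)) + 1034 = √(5 - 6*6*8)*(18 - (5 - 6*6*8)) + 1034 = √(5 - 288)*(18 - (5 - 288)) + 1034 = √(-283)*(18 - 1*(-283)) + 1034 = (I*√283)*(18 + 283) + 1034 = (I*√283)*301 + 1034 = 301*I*√283 + 1034 = 1034 + 301*I*√283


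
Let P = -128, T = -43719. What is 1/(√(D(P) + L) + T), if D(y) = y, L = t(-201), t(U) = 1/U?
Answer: -8787519/384181568890 - I*√5171529/384181568890 ≈ -2.2873e-5 - 5.9193e-9*I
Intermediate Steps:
L = -1/201 (L = 1/(-201) = -1/201 ≈ -0.0049751)
1/(√(D(P) + L) + T) = 1/(√(-128 - 1/201) - 43719) = 1/(√(-25729/201) - 43719) = 1/(I*√5171529/201 - 43719) = 1/(-43719 + I*√5171529/201)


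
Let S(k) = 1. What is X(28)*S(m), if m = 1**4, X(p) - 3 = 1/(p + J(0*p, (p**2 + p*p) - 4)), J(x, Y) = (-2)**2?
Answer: 97/32 ≈ 3.0313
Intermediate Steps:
J(x, Y) = 4
X(p) = 3 + 1/(4 + p) (X(p) = 3 + 1/(p + 4) = 3 + 1/(4 + p))
m = 1
X(28)*S(m) = ((13 + 3*28)/(4 + 28))*1 = ((13 + 84)/32)*1 = ((1/32)*97)*1 = (97/32)*1 = 97/32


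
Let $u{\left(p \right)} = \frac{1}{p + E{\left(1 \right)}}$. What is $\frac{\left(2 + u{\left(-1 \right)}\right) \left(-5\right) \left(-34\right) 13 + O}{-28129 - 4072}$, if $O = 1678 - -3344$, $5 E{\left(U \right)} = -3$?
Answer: $- \frac{32243}{128804} \approx -0.25033$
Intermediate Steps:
$E{\left(U \right)} = - \frac{3}{5}$ ($E{\left(U \right)} = \frac{1}{5} \left(-3\right) = - \frac{3}{5}$)
$O = 5022$ ($O = 1678 + 3344 = 5022$)
$u{\left(p \right)} = \frac{1}{- \frac{3}{5} + p}$ ($u{\left(p \right)} = \frac{1}{p - \frac{3}{5}} = \frac{1}{- \frac{3}{5} + p}$)
$\frac{\left(2 + u{\left(-1 \right)}\right) \left(-5\right) \left(-34\right) 13 + O}{-28129 - 4072} = \frac{\left(2 + \frac{5}{-3 + 5 \left(-1\right)}\right) \left(-5\right) \left(-34\right) 13 + 5022}{-28129 - 4072} = \frac{\left(2 + \frac{5}{-3 - 5}\right) \left(-5\right) \left(-34\right) 13 + 5022}{-32201} = \left(\left(2 + \frac{5}{-8}\right) \left(-5\right) \left(-34\right) 13 + 5022\right) \left(- \frac{1}{32201}\right) = \left(\left(2 + 5 \left(- \frac{1}{8}\right)\right) \left(-5\right) \left(-34\right) 13 + 5022\right) \left(- \frac{1}{32201}\right) = \left(\left(2 - \frac{5}{8}\right) \left(-5\right) \left(-34\right) 13 + 5022\right) \left(- \frac{1}{32201}\right) = \left(\frac{11}{8} \left(-5\right) \left(-34\right) 13 + 5022\right) \left(- \frac{1}{32201}\right) = \left(\left(- \frac{55}{8}\right) \left(-34\right) 13 + 5022\right) \left(- \frac{1}{32201}\right) = \left(\frac{935}{4} \cdot 13 + 5022\right) \left(- \frac{1}{32201}\right) = \left(\frac{12155}{4} + 5022\right) \left(- \frac{1}{32201}\right) = \frac{32243}{4} \left(- \frac{1}{32201}\right) = - \frac{32243}{128804}$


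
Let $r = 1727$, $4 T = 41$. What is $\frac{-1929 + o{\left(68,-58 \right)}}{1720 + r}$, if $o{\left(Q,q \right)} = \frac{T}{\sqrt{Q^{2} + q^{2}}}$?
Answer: $- \frac{643}{1149} + \frac{41 \sqrt{1997}}{55069272} \approx -0.55958$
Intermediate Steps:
$T = \frac{41}{4}$ ($T = \frac{1}{4} \cdot 41 = \frac{41}{4} \approx 10.25$)
$o{\left(Q,q \right)} = \frac{41}{4 \sqrt{Q^{2} + q^{2}}}$
$\frac{-1929 + o{\left(68,-58 \right)}}{1720 + r} = \frac{-1929 + \frac{41}{4 \sqrt{68^{2} + \left(-58\right)^{2}}}}{1720 + 1727} = \frac{-1929 + \frac{41}{4 \sqrt{4624 + 3364}}}{3447} = \left(-1929 + \frac{41}{4 \cdot 2 \sqrt{1997}}\right) \frac{1}{3447} = \left(-1929 + \frac{41 \frac{\sqrt{1997}}{3994}}{4}\right) \frac{1}{3447} = \left(-1929 + \frac{41 \sqrt{1997}}{15976}\right) \frac{1}{3447} = - \frac{643}{1149} + \frac{41 \sqrt{1997}}{55069272}$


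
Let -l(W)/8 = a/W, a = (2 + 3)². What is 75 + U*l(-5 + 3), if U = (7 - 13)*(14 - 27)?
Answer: 7875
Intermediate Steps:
a = 25 (a = 5² = 25)
U = 78 (U = -6*(-13) = 78)
l(W) = -200/W
75 + U*l(-5 + 3) = 75 + 78*(-200/(-5 + 3)) = 75 + 78*(-200/(-2)) = 75 + 78*(-200*(-½)) = 75 + 78*100 = 75 + 7800 = 7875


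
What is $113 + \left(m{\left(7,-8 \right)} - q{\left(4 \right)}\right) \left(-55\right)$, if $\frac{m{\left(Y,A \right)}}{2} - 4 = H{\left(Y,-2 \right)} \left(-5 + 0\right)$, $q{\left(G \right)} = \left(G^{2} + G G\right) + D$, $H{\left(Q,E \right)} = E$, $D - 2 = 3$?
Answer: $608$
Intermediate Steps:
$D = 5$ ($D = 2 + 3 = 5$)
$q{\left(G \right)} = 5 + 2 G^{2}$ ($q{\left(G \right)} = \left(G^{2} + G G\right) + 5 = \left(G^{2} + G^{2}\right) + 5 = 2 G^{2} + 5 = 5 + 2 G^{2}$)
$m{\left(Y,A \right)} = 28$ ($m{\left(Y,A \right)} = 8 + 2 \left(- 2 \left(-5 + 0\right)\right) = 8 + 2 \left(\left(-2\right) \left(-5\right)\right) = 8 + 2 \cdot 10 = 8 + 20 = 28$)
$113 + \left(m{\left(7,-8 \right)} - q{\left(4 \right)}\right) \left(-55\right) = 113 + \left(28 - \left(5 + 2 \cdot 4^{2}\right)\right) \left(-55\right) = 113 + \left(28 - \left(5 + 2 \cdot 16\right)\right) \left(-55\right) = 113 + \left(28 - \left(5 + 32\right)\right) \left(-55\right) = 113 + \left(28 - 37\right) \left(-55\right) = 113 - -495 = 113 + 495 = 608$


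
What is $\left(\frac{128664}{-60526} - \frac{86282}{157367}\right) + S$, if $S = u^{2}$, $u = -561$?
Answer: $\frac{214116253617233}{680342503} \approx 3.1472 \cdot 10^{5}$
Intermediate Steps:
$S = 314721$ ($S = \left(-561\right)^{2} = 314721$)
$\left(\frac{128664}{-60526} - \frac{86282}{157367}\right) + S = \left(\frac{128664}{-60526} - \frac{86282}{157367}\right) + 314721 = \left(128664 \left(- \frac{1}{60526}\right) - \frac{12326}{22481}\right) + 314721 = \left(- \frac{64332}{30263} - \frac{12326}{22481}\right) + 314721 = - \frac{1819269430}{680342503} + 314721 = \frac{214116253617233}{680342503}$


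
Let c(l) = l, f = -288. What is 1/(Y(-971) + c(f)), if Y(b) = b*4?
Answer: -1/4172 ≈ -0.00023969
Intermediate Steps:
Y(b) = 4*b
1/(Y(-971) + c(f)) = 1/(4*(-971) - 288) = 1/(-3884 - 288) = 1/(-4172) = -1/4172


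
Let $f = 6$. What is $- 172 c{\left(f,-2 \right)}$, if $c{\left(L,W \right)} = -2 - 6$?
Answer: $1376$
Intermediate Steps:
$c{\left(L,W \right)} = -8$ ($c{\left(L,W \right)} = -2 - 6 = -8$)
$- 172 c{\left(f,-2 \right)} = \left(-172\right) \left(-8\right) = 1376$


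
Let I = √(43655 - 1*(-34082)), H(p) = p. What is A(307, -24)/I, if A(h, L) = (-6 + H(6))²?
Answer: 0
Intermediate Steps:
I = √77737 (I = √(43655 + 34082) = √77737 ≈ 278.81)
A(h, L) = 0 (A(h, L) = (-6 + 6)² = 0² = 0)
A(307, -24)/I = 0/(√77737) = 0*(√77737/77737) = 0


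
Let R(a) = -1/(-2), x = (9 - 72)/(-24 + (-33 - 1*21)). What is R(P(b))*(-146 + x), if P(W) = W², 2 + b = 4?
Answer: -3775/52 ≈ -72.596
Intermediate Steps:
b = 2 (b = -2 + 4 = 2)
x = 21/26 (x = -63/(-24 + (-33 - 21)) = -63/(-24 - 54) = -63/(-78) = -63*(-1/78) = 21/26 ≈ 0.80769)
R(a) = ½ (R(a) = -1*(-½) = ½)
R(P(b))*(-146 + x) = (-146 + 21/26)/2 = (½)*(-3775/26) = -3775/52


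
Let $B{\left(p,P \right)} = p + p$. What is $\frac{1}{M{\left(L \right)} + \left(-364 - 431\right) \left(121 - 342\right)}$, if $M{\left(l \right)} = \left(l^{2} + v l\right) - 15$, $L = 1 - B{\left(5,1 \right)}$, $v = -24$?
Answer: $\frac{1}{175977} \approx 5.6826 \cdot 10^{-6}$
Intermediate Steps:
$B{\left(p,P \right)} = 2 p$
$L = -9$ ($L = 1 - 2 \cdot 5 = 1 - 10 = -9$)
$M{\left(l \right)} = -15 + l^{2} - 24 l$ ($M{\left(l \right)} = \left(l^{2} - 24 l\right) - 15 = -15 + l^{2} - 24 l$)
$\frac{1}{M{\left(L \right)} + \left(-364 - 431\right) \left(121 - 342\right)} = \frac{1}{\left(-15 + \left(-9\right)^{2} - -216\right) + \left(-364 - 431\right) \left(121 - 342\right)} = \frac{1}{\left(-15 + 81 + 216\right) - -175695} = \frac{1}{282 + 175695} = \frac{1}{175977}$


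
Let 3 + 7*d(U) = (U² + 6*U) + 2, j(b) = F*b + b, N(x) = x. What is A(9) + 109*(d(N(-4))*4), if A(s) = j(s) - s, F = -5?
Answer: -4239/7 ≈ -605.57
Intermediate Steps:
j(b) = -4*b (j(b) = -5*b + b = -4*b)
d(U) = -⅐ + U²/7 + 6*U/7 (d(U) = -3/7 + ((U² + 6*U) + 2)/7 = -3/7 + (2 + U² + 6*U)/7 = -3/7 + (2/7 + U²/7 + 6*U/7) = -⅐ + U²/7 + 6*U/7)
A(s) = -5*s (A(s) = -4*s - s = -5*s)
A(9) + 109*(d(N(-4))*4) = -5*9 + 109*((-⅐ + (⅐)*(-4)² + (6/7)*(-4))*4) = -45 + 109*((-⅐ + (⅐)*16 - 24/7)*4) = -45 + 109*((-⅐ + 16/7 - 24/7)*4) = -45 + 109*(-9/7*4) = -45 + 109*(-36/7) = -45 - 3924/7 = -4239/7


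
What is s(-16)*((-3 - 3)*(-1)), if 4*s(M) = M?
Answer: -24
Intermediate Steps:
s(M) = M/4
s(-16)*((-3 - 3)*(-1)) = ((¼)*(-16))*((-3 - 3)*(-1)) = -(-24)*(-1) = -4*6 = -24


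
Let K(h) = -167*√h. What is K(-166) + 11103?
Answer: 11103 - 167*I*√166 ≈ 11103.0 - 2151.6*I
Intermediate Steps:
K(-166) + 11103 = -167*I*√166 + 11103 = 11103 - 167*I*√166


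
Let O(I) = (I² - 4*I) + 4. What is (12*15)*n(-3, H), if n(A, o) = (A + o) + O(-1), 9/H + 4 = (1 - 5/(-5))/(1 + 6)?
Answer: 8370/13 ≈ 643.85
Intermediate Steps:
O(I) = 4 + I² - 4*I
H = -63/26 (H = 9/(-4 + (1 - 5/(-5))/(1 + 6)) = 9/(-4 + (1 - 5*(-⅕))/7) = 9/(-4 + (1 + 1)*(⅐)) = 9/(-4 + 2*(⅐)) = 9/(-4 + 2/7) = 9/(-26/7) = 9*(-7/26) = -63/26 ≈ -2.4231)
n(A, o) = 9 + A + o (n(A, o) = (A + o) + (4 + (-1)² - 4*(-1)) = (A + o) + (4 + 1 + 4) = (A + o) + 9 = 9 + A + o)
(12*15)*n(-3, H) = (12*15)*(9 - 3 - 63/26) = 180*(93/26) = 8370/13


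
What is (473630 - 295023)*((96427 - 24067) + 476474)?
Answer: 98025594238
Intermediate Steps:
(473630 - 295023)*((96427 - 24067) + 476474) = 178607*(72360 + 476474) = 178607*548834 = 98025594238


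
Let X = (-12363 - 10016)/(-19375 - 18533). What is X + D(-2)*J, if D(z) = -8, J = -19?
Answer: 5784395/37908 ≈ 152.59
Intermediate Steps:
X = 22379/37908 (X = -22379/(-37908) = -22379*(-1/37908) = 22379/37908 ≈ 0.59035)
X + D(-2)*J = 22379/37908 - 8*(-19) = 22379/37908 + 152 = 5784395/37908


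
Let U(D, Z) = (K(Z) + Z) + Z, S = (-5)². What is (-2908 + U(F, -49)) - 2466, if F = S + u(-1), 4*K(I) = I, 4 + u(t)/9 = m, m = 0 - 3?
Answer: -21937/4 ≈ -5484.3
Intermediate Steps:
m = -3
u(t) = -63 (u(t) = -36 + 9*(-3) = -36 - 27 = -63)
K(I) = I/4
S = 25
F = -38 (F = 25 - 63 = -38)
U(D, Z) = 9*Z/4 (U(D, Z) = (Z/4 + Z) + Z = 5*Z/4 + Z = 9*Z/4)
(-2908 + U(F, -49)) - 2466 = (-2908 + (9/4)*(-49)) - 2466 = (-2908 - 441/4) - 2466 = -12073/4 - 2466 = -21937/4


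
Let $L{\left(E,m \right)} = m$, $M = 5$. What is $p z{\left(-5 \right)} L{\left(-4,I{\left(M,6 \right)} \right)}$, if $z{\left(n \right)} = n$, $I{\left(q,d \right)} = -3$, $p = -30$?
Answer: $-450$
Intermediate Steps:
$p z{\left(-5 \right)} L{\left(-4,I{\left(M,6 \right)} \right)} = \left(-30\right) \left(-5\right) \left(-3\right) = 150 \left(-3\right) = -450$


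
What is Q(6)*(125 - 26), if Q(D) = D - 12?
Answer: -594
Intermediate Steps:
Q(D) = -12 + D
Q(6)*(125 - 26) = (-12 + 6)*(125 - 26) = -6*99 = -594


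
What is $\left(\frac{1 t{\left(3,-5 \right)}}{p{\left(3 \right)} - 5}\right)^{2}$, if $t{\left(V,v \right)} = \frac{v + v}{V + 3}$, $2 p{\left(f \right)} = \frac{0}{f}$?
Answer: $\frac{1}{9} \approx 0.11111$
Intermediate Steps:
$p{\left(f \right)} = 0$ ($p{\left(f \right)} = \frac{0 \frac{1}{f}}{2} = \frac{1}{2} \cdot 0 = 0$)
$t{\left(V,v \right)} = \frac{2 v}{3 + V}$
$\left(\frac{1 t{\left(3,-5 \right)}}{p{\left(3 \right)} - 5}\right)^{2} = \left(\frac{1 \cdot 2 \left(-5\right) \frac{1}{3 + 3}}{0 - 5}\right)^{2} = \left(\frac{1 \cdot 2 \left(-5\right) \frac{1}{6}}{-5}\right)^{2} = \left(1 \cdot 2 \left(-5\right) \frac{1}{6} \left(- \frac{1}{5}\right)\right)^{2} = \left(1 \left(- \frac{5}{3}\right) \left(- \frac{1}{5}\right)\right)^{2} = \left(\left(- \frac{5}{3}\right) \left(- \frac{1}{5}\right)\right)^{2} = \left(\frac{1}{3}\right)^{2} = \frac{1}{9}$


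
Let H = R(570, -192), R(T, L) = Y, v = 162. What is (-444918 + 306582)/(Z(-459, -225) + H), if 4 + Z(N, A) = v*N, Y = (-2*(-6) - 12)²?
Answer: 69168/37181 ≈ 1.8603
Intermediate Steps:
Y = 0 (Y = (12 - 12)² = 0² = 0)
R(T, L) = 0
H = 0
Z(N, A) = -4 + 162*N
(-444918 + 306582)/(Z(-459, -225) + H) = (-444918 + 306582)/((-4 + 162*(-459)) + 0) = -138336/((-4 - 74358) + 0) = -138336/(-74362 + 0) = -138336/(-74362) = -138336*(-1/74362) = 69168/37181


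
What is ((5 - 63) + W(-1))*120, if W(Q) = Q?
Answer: -7080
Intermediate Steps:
((5 - 63) + W(-1))*120 = ((5 - 63) - 1)*120 = (-58 - 1)*120 = -59*120 = -7080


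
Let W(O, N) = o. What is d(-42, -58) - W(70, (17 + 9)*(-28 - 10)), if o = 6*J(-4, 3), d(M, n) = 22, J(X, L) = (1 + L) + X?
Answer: 22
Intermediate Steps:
J(X, L) = 1 + L + X
o = 0 (o = 6*(1 + 3 - 4) = 6*0 = 0)
W(O, N) = 0
d(-42, -58) - W(70, (17 + 9)*(-28 - 10)) = 22 - 1*0 = 22 + 0 = 22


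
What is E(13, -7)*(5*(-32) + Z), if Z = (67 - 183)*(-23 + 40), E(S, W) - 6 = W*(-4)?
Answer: -72488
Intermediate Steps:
E(S, W) = 6 - 4*W (E(S, W) = 6 + W*(-4) = 6 - 4*W)
Z = -1972 (Z = -116*17 = -1972)
E(13, -7)*(5*(-32) + Z) = (6 - 4*(-7))*(5*(-32) - 1972) = (6 + 28)*(-160 - 1972) = 34*(-2132) = -72488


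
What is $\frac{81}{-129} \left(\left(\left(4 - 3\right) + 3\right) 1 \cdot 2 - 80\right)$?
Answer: $\frac{1944}{43} \approx 45.209$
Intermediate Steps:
$\frac{81}{-129} \left(\left(\left(4 - 3\right) + 3\right) 1 \cdot 2 - 80\right) = 81 \left(- \frac{1}{129}\right) \left(\left(\left(4 - 3\right) + 3\right) 2 - 80\right) = - \frac{27 \left(\left(1 + 3\right) 2 - 80\right)}{43} = - \frac{27 \left(4 \cdot 2 - 80\right)}{43} = - \frac{27 \left(8 - 80\right)}{43} = \left(- \frac{27}{43}\right) \left(-72\right) = \frac{1944}{43}$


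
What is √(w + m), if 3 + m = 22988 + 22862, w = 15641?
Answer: 12*√427 ≈ 247.97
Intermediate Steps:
m = 45847 (m = -3 + (22988 + 22862) = -3 + 45850 = 45847)
√(w + m) = √(15641 + 45847) = √61488 = 12*√427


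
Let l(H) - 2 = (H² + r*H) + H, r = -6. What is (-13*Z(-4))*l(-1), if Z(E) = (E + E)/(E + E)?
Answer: -104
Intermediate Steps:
Z(E) = 1 (Z(E) = (2*E)/((2*E)) = (2*E)*(1/(2*E)) = 1)
l(H) = 2 + H² - 5*H (l(H) = 2 + ((H² - 6*H) + H) = 2 + (H² - 5*H) = 2 + H² - 5*H)
(-13*Z(-4))*l(-1) = (-13*1)*(2 + (-1)² - 5*(-1)) = -13*(2 + 1 + 5) = -13*8 = -104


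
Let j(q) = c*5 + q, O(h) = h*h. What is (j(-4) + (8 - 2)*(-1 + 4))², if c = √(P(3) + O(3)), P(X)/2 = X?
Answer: 571 + 140*√15 ≈ 1113.2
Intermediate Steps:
P(X) = 2*X
O(h) = h²
c = √15 (c = √(2*3 + 3²) = √(6 + 9) = √15 ≈ 3.8730)
j(q) = q + 5*√15 (j(q) = √15*5 + q = 5*√15 + q = q + 5*√15)
(j(-4) + (8 - 2)*(-1 + 4))² = ((-4 + 5*√15) + (8 - 2)*(-1 + 4))² = ((-4 + 5*√15) + 6*3)² = ((-4 + 5*√15) + 18)² = (14 + 5*√15)²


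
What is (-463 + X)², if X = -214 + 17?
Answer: 435600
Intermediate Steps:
X = -197
(-463 + X)² = (-463 - 197)² = (-660)² = 435600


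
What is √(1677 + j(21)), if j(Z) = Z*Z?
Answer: √2118 ≈ 46.022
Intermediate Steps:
j(Z) = Z²
√(1677 + j(21)) = √(1677 + 21²) = √(1677 + 441) = √2118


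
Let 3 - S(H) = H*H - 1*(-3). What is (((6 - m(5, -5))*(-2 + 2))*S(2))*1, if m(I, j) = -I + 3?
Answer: 0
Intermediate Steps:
m(I, j) = 3 - I
S(H) = -H² (S(H) = 3 - (H*H - 1*(-3)) = 3 - (H² + 3) = 3 - (3 + H²) = 3 + (-3 - H²) = -H²)
(((6 - m(5, -5))*(-2 + 2))*S(2))*1 = (((6 - (3 - 1*5))*(-2 + 2))*(-1*2²))*1 = (((6 - (3 - 5))*0)*(-1*4))*1 = (((6 - 1*(-2))*0)*(-4))*1 = (((6 + 2)*0)*(-4))*1 = ((8*0)*(-4))*1 = (0*(-4))*1 = 0*1 = 0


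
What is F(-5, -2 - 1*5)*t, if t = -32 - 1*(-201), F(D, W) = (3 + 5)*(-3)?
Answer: -4056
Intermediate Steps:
F(D, W) = -24 (F(D, W) = 8*(-3) = -24)
t = 169 (t = -32 + 201 = 169)
F(-5, -2 - 1*5)*t = -24*169 = -4056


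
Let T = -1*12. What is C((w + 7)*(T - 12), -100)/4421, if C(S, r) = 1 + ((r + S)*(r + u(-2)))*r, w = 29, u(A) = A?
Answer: -9832799/4421 ≈ -2224.1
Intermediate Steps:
T = -12
C(S, r) = 1 + r*(-2 + r)*(S + r) (C(S, r) = 1 + ((r + S)*(r - 2))*r = 1 + ((S + r)*(-2 + r))*r = 1 + ((-2 + r)*(S + r))*r = 1 + r*(-2 + r)*(S + r))
C((w + 7)*(T - 12), -100)/4421 = (1 + (-100)³ - 2*(-100)² + ((29 + 7)*(-12 - 12))*(-100)² - 2*(29 + 7)*(-12 - 12)*(-100))/4421 = (1 - 1000000 - 2*10000 + (36*(-24))*10000 - 2*36*(-24)*(-100))*(1/4421) = (1 - 1000000 - 20000 - 864*10000 - 2*(-864)*(-100))*(1/4421) = (1 - 1000000 - 20000 - 8640000 - 172800)*(1/4421) = -9832799*1/4421 = -9832799/4421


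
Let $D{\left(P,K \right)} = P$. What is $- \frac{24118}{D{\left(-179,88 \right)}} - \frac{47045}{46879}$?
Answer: $\frac{1122206667}{8391341} \approx 133.73$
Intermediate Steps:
$- \frac{24118}{D{\left(-179,88 \right)}} - \frac{47045}{46879} = - \frac{24118}{-179} - \frac{47045}{46879} = \left(-24118\right) \left(- \frac{1}{179}\right) - \frac{47045}{46879} = \frac{24118}{179} - \frac{47045}{46879} = \frac{1122206667}{8391341}$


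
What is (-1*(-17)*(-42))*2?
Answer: -1428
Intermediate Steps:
(-1*(-17)*(-42))*2 = (17*(-42))*2 = -714*2 = -1428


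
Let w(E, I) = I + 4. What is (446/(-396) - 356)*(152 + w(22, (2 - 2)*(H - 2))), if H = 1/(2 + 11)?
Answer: -1838486/33 ≈ -55712.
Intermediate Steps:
H = 1/13 ≈ 0.076923
w(E, I) = 4 + I
(446/(-396) - 356)*(152 + w(22, (2 - 2)*(H - 2))) = (446/(-396) - 356)*(152 + (4 + (2 - 2)*(1/13 - 2))) = (446*(-1/396) - 356)*(152 + (4 + 0*(-25/13))) = (-223/198 - 356)*(152 + (4 + 0)) = -70711*(152 + 4)/198 = -70711/198*156 = -1838486/33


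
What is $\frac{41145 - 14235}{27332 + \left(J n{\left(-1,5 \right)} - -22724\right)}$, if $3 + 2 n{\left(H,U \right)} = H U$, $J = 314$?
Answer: $\frac{2691}{4880} \approx 0.55143$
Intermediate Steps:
$n{\left(H,U \right)} = - \frac{3}{2} + \frac{H U}{2}$
$\frac{41145 - 14235}{27332 + \left(J n{\left(-1,5 \right)} - -22724\right)} = \frac{41145 - 14235}{27332 + \left(314 \left(- \frac{3}{2} + \frac{1}{2} \left(-1\right) 5\right) - -22724\right)} = \frac{26910}{27332 + \left(314 \left(- \frac{3}{2} - \frac{5}{2}\right) + 22724\right)} = \frac{26910}{27332 + \left(314 \left(-4\right) + 22724\right)} = \frac{26910}{27332 + \left(-1256 + 22724\right)} = \frac{26910}{27332 + 21468} = \frac{26910}{48800} = 26910 \cdot \frac{1}{48800} = \frac{2691}{4880}$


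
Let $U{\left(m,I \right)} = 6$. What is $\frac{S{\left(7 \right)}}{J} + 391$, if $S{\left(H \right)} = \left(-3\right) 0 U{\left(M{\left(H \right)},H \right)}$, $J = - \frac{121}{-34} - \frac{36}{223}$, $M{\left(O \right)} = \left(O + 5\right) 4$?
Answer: $391$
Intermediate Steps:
$M{\left(O \right)} = 20 + 4 O$ ($M{\left(O \right)} = \left(5 + O\right) 4 = 20 + 4 O$)
$J = \frac{25759}{7582}$ ($J = \left(-121\right) \left(- \frac{1}{34}\right) - \frac{36}{223} = \frac{121}{34} - \frac{36}{223} = \frac{25759}{7582} \approx 3.3974$)
$S{\left(H \right)} = 0$ ($S{\left(H \right)} = \left(-3\right) 0 \cdot 6 = 0 \cdot 6 = 0$)
$\frac{S{\left(7 \right)}}{J} + 391 = \frac{0}{\frac{25759}{7582}} + 391 = 0 \cdot \frac{7582}{25759} + 391 = 0 + 391 = 391$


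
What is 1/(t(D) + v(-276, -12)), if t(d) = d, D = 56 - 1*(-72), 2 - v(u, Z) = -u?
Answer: -1/146 ≈ -0.0068493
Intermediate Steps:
v(u, Z) = 2 + u (v(u, Z) = 2 - (-1)*u = 2 + u)
D = 128 (D = 56 + 72 = 128)
1/(t(D) + v(-276, -12)) = 1/(128 + (2 - 276)) = 1/(128 - 274) = 1/(-146) = -1/146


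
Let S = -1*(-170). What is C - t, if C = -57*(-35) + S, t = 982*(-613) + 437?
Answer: 603694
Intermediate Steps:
t = -601529 (t = -601966 + 437 = -601529)
S = 170
C = 2165 (C = -57*(-35) + 170 = 1995 + 170 = 2165)
C - t = 2165 - 1*(-601529) = 2165 + 601529 = 603694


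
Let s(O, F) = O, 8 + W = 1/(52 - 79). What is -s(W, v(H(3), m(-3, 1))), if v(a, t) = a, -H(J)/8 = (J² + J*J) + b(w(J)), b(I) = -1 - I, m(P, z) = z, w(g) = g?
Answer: 217/27 ≈ 8.0370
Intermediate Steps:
H(J) = 8 - 16*J² + 8*J (H(J) = -8*((J² + J*J) + (-1 - J)) = -8*((J² + J²) + (-1 - J)) = -8*(2*J² + (-1 - J)) = -8*(-1 - J + 2*J²) = 8 - 16*J² + 8*J)
W = -217/27 (W = -8 + 1/(52 - 79) = -8 + 1/(-27) = -8 - 1/27 = -217/27 ≈ -8.0370)
-s(W, v(H(3), m(-3, 1))) = -1*(-217/27) = 217/27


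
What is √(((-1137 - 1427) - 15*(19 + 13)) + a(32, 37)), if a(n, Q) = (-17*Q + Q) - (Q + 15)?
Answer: 2*I*√922 ≈ 60.729*I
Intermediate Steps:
a(n, Q) = -15 - 17*Q (a(n, Q) = -16*Q - (15 + Q) = -16*Q + (-15 - Q) = -15 - 17*Q)
√(((-1137 - 1427) - 15*(19 + 13)) + a(32, 37)) = √(((-1137 - 1427) - 15*(19 + 13)) + (-15 - 17*37)) = √((-2564 - 15*32) + (-15 - 629)) = √((-2564 - 480) - 644) = √(-3044 - 644) = √(-3688) = 2*I*√922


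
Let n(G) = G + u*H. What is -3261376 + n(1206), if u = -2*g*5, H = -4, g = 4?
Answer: -3260010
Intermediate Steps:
u = -40 (u = -2*4*5 = -8*5 = -40)
n(G) = 160 + G (n(G) = G - 40*(-4) = G + 160 = 160 + G)
-3261376 + n(1206) = -3261376 + (160 + 1206) = -3261376 + 1366 = -3260010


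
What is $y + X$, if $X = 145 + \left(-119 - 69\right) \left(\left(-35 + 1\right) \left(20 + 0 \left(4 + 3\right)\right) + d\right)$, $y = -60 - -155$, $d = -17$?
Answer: $131276$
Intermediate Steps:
$y = 95$ ($y = -60 + 155 = 95$)
$X = 131181$ ($X = 145 + \left(-119 - 69\right) \left(\left(-35 + 1\right) \left(20 + 0 \left(4 + 3\right)\right) - 17\right) = 145 - 188 \left(- 34 \left(20 + 0 \cdot 7\right) - 17\right) = 145 - 188 \left(- 34 \left(20 + 0\right) - 17\right) = 145 - 188 \left(\left(-34\right) 20 - 17\right) = 145 - 188 \left(-680 - 17\right) = 145 - -131036 = 145 + 131036 = 131181$)
$y + X = 95 + 131181 = 131276$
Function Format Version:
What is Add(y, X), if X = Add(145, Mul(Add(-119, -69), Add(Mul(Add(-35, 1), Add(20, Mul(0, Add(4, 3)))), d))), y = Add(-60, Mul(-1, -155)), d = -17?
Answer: 131276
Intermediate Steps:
y = 95 (y = Add(-60, 155) = 95)
X = 131181 (X = Add(145, Mul(Add(-119, -69), Add(Mul(Add(-35, 1), Add(20, Mul(0, Add(4, 3)))), -17))) = Add(145, Mul(-188, Add(Mul(-34, Add(20, Mul(0, 7))), -17))) = Add(145, Mul(-188, Add(Mul(-34, Add(20, 0)), -17))) = Add(145, Mul(-188, Add(Mul(-34, 20), -17))) = Add(145, Mul(-188, Add(-680, -17))) = Add(145, Mul(-188, -697)) = Add(145, 131036) = 131181)
Add(y, X) = Add(95, 131181) = 131276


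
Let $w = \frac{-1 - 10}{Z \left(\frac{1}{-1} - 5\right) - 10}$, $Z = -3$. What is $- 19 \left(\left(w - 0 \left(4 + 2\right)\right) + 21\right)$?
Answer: $- \frac{2983}{8} \approx -372.88$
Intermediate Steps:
$w = - \frac{11}{8}$ ($w = \frac{-1 - 10}{- 3 \left(\frac{1}{-1} - 5\right) - 10} = - \frac{11}{- 3 \left(-1 - 5\right) - 10} = - \frac{11}{\left(-3\right) \left(-6\right) - 10} = - \frac{11}{18 - 10} = - \frac{11}{8} \approx -1.375$)
$- 19 \left(\left(w - 0 \left(4 + 2\right)\right) + 21\right) = - 19 \left(\left(- \frac{11}{8} - 0 \left(4 + 2\right)\right) + 21\right) = - 19 \left(\left(- \frac{11}{8} - 0 \cdot 6\right) + 21\right) = - 19 \left(\left(- \frac{11}{8} - 0\right) + 21\right) = - 19 \left(\left(- \frac{11}{8} + 0\right) + 21\right) = - 19 \left(- \frac{11}{8} + 21\right) = \left(-19\right) \frac{157}{8} = - \frac{2983}{8}$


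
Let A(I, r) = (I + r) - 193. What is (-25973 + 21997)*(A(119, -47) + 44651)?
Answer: -177051280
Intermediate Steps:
A(I, r) = -193 + I + r
(-25973 + 21997)*(A(119, -47) + 44651) = (-25973 + 21997)*((-193 + 119 - 47) + 44651) = -3976*(-121 + 44651) = -3976*44530 = -177051280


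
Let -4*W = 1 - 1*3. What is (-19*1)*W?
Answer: -19/2 ≈ -9.5000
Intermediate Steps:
W = 1/2 (W = -(1 - 1*3)/4 = -(1 - 3)/4 = -1/4*(-2) = 1/2 ≈ 0.50000)
(-19*1)*W = -19*1*(1/2) = -19*1/2 = -19/2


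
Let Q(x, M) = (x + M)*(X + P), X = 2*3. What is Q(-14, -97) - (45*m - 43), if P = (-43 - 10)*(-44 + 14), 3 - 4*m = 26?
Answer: -707417/4 ≈ -1.7685e+5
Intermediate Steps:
m = -23/4 (m = 3/4 - 1/4*26 = 3/4 - 13/2 = -23/4 ≈ -5.7500)
P = 1590 (P = -53*(-30) = 1590)
X = 6
Q(x, M) = 1596*M + 1596*x (Q(x, M) = (x + M)*(6 + 1590) = (M + x)*1596 = 1596*M + 1596*x)
Q(-14, -97) - (45*m - 43) = (1596*(-97) + 1596*(-14)) - (45*(-23/4) - 43) = (-154812 - 22344) - (-1035/4 - 43) = -177156 - 1*(-1207/4) = -177156 + 1207/4 = -707417/4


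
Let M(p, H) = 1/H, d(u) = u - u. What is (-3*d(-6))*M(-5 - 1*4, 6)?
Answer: 0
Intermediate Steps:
d(u) = 0
(-3*d(-6))*M(-5 - 1*4, 6) = -3*0/6 = 0*(⅙) = 0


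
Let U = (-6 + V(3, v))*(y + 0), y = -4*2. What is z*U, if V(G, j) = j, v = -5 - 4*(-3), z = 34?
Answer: -272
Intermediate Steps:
v = 7 (v = -5 + 12 = 7)
y = -8
U = -8 (U = (-6 + 7)*(-8 + 0) = 1*(-8) = -8)
z*U = 34*(-8) = -272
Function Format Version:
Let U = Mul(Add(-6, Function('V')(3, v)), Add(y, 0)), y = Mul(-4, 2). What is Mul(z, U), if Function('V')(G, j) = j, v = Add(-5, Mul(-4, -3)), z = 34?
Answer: -272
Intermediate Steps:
v = 7 (v = Add(-5, 12) = 7)
y = -8
U = -8 (U = Mul(Add(-6, 7), Add(-8, 0)) = Mul(1, -8) = -8)
Mul(z, U) = Mul(34, -8) = -272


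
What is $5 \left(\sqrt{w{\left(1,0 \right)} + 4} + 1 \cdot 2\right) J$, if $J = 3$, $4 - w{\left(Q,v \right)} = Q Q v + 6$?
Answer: $30 + 15 \sqrt{2} \approx 51.213$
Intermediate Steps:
$w{\left(Q,v \right)} = -2 - v Q^{2}$ ($w{\left(Q,v \right)} = 4 - \left(Q Q v + 6\right) = 4 - \left(Q^{2} v + 6\right) = 4 - \left(v Q^{2} + 6\right) = 4 - \left(6 + v Q^{2}\right) = -2 - v Q^{2}$)
$5 \left(\sqrt{w{\left(1,0 \right)} + 4} + 1 \cdot 2\right) J = 5 \left(\sqrt{\left(-2 - 0 \cdot 1^{2}\right) + 4} + 1 \cdot 2\right) 3 = 5 \left(\sqrt{\left(-2 - 0 \cdot 1\right) + 4} + 2\right) 3 = 5 \left(\sqrt{\left(-2 + 0\right) + 4} + 2\right) 3 = 5 \left(\sqrt{-2 + 4} + 2\right) 3 = 5 \left(\sqrt{2} + 2\right) 3 = 5 \left(2 + \sqrt{2}\right) 3 = \left(10 + 5 \sqrt{2}\right) 3 = 30 + 15 \sqrt{2}$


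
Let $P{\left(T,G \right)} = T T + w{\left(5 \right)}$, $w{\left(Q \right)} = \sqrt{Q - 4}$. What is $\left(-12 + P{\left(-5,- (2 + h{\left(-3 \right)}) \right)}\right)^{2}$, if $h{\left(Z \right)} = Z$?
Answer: $196$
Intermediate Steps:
$w{\left(Q \right)} = \sqrt{-4 + Q}$
$P{\left(T,G \right)} = 1 + T^{2}$ ($P{\left(T,G \right)} = T T + \sqrt{-4 + 5} = T^{2} + \sqrt{1} = T^{2} + 1 = 1 + T^{2}$)
$\left(-12 + P{\left(-5,- (2 + h{\left(-3 \right)}) \right)}\right)^{2} = \left(-12 + \left(1 + \left(-5\right)^{2}\right)\right)^{2} = \left(-12 + \left(1 + 25\right)\right)^{2} = \left(-12 + 26\right)^{2} = 14^{2} = 196$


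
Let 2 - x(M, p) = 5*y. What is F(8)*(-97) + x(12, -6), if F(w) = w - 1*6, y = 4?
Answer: -212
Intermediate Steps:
x(M, p) = -18 (x(M, p) = 2 - 5*4 = 2 - 1*20 = 2 - 20 = -18)
F(w) = -6 + w (F(w) = w - 6 = -6 + w)
F(8)*(-97) + x(12, -6) = (-6 + 8)*(-97) - 18 = 2*(-97) - 18 = -194 - 18 = -212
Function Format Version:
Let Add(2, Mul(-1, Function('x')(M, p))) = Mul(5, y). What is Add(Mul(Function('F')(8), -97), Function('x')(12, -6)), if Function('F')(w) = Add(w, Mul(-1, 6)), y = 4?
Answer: -212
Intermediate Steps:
Function('x')(M, p) = -18 (Function('x')(M, p) = Add(2, Mul(-1, Mul(5, 4))) = Add(2, Mul(-1, 20)) = Add(2, -20) = -18)
Function('F')(w) = Add(-6, w) (Function('F')(w) = Add(w, -6) = Add(-6, w))
Add(Mul(Function('F')(8), -97), Function('x')(12, -6)) = Add(Mul(Add(-6, 8), -97), -18) = Add(Mul(2, -97), -18) = Add(-194, -18) = -212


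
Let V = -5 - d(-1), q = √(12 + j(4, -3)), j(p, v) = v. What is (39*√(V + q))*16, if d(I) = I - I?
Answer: 624*I*√2 ≈ 882.47*I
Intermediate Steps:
d(I) = 0
q = 3 (q = √(12 - 3) = √9 = 3)
V = -5 (V = -5 - 1*0 = -5 + 0 = -5)
(39*√(V + q))*16 = (39*√(-5 + 3))*16 = (39*√(-2))*16 = (39*(I*√2))*16 = (39*I*√2)*16 = 624*I*√2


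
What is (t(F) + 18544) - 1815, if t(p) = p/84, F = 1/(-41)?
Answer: 57614675/3444 ≈ 16729.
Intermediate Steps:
F = -1/41 ≈ -0.024390
t(p) = p/84 (t(p) = p*(1/84) = p/84)
(t(F) + 18544) - 1815 = ((1/84)*(-1/41) + 18544) - 1815 = (-1/3444 + 18544) - 1815 = 63865535/3444 - 1815 = 57614675/3444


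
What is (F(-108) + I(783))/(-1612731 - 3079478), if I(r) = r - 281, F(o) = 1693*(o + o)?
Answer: 365186/4692209 ≈ 0.077828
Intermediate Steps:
F(o) = 3386*o (F(o) = 1693*(2*o) = 3386*o)
I(r) = -281 + r
(F(-108) + I(783))/(-1612731 - 3079478) = (3386*(-108) + (-281 + 783))/(-1612731 - 3079478) = (-365688 + 502)/(-4692209) = -365186*(-1/4692209) = 365186/4692209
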